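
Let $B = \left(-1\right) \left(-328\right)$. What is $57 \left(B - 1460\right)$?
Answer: $-64524$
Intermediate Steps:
$B = 328$
$57 \left(B - 1460\right) = 57 \left(328 - 1460\right) = 57 \left(-1132\right) = -64524$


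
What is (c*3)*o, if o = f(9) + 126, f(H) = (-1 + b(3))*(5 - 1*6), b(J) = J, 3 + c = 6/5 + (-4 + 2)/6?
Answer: -3968/5 ≈ -793.60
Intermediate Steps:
c = -32/15 (c = -3 + (6/5 + (-4 + 2)/6) = -3 + (6*(⅕) - 2*⅙) = -3 + (6/5 - ⅓) = -3 + 13/15 = -32/15 ≈ -2.1333)
f(H) = -2 (f(H) = (-1 + 3)*(5 - 1*6) = 2*(5 - 6) = 2*(-1) = -2)
o = 124 (o = -2 + 126 = 124)
(c*3)*o = -32/15*3*124 = -32/5*124 = -3968/5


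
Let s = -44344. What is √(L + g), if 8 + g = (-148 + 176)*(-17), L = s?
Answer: 2*I*√11207 ≈ 211.73*I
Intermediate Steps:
L = -44344
g = -484 (g = -8 + (-148 + 176)*(-17) = -8 + 28*(-17) = -8 - 476 = -484)
√(L + g) = √(-44344 - 484) = √(-44828) = 2*I*√11207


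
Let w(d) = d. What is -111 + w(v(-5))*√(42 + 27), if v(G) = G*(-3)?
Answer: -111 + 15*√69 ≈ 13.599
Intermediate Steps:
v(G) = -3*G
-111 + w(v(-5))*√(42 + 27) = -111 + (-3*(-5))*√(42 + 27) = -111 + 15*√69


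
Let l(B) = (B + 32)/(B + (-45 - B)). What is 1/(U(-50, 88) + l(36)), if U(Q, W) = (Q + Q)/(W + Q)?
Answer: -855/3542 ≈ -0.24139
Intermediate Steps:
l(B) = -32/45 - B/45 (l(B) = (32 + B)/(-45) = (32 + B)*(-1/45) = -32/45 - B/45)
U(Q, W) = 2*Q/(Q + W) (U(Q, W) = (2*Q)/(Q + W) = 2*Q/(Q + W))
1/(U(-50, 88) + l(36)) = 1/(2*(-50)/(-50 + 88) + (-32/45 - 1/45*36)) = 1/(2*(-50)/38 + (-32/45 - ⅘)) = 1/(2*(-50)*(1/38) - 68/45) = 1/(-50/19 - 68/45) = 1/(-3542/855) = -855/3542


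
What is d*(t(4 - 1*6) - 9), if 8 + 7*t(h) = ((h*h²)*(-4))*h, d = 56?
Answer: -1080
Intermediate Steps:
t(h) = -8/7 - 4*h⁴/7 (t(h) = -8/7 + (((h*h²)*(-4))*h)/7 = -8/7 + ((h³*(-4))*h)/7 = -8/7 + ((-4*h³)*h)/7 = -8/7 + (-4*h⁴)/7 = -8/7 - 4*h⁴/7)
d*(t(4 - 1*6) - 9) = 56*((-8/7 - 4*(4 - 1*6)⁴/7) - 9) = 56*((-8/7 - 4*(4 - 6)⁴/7) - 9) = 56*((-8/7 - 4/7*(-2)⁴) - 9) = 56*((-8/7 - 4/7*16) - 9) = 56*((-8/7 - 64/7) - 9) = 56*(-72/7 - 9) = 56*(-135/7) = -1080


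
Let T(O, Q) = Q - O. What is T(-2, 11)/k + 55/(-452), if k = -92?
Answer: -1367/5198 ≈ -0.26299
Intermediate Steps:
T(-2, 11)/k + 55/(-452) = (11 - 1*(-2))/(-92) + 55/(-452) = (11 + 2)*(-1/92) + 55*(-1/452) = 13*(-1/92) - 55/452 = -13/92 - 55/452 = -1367/5198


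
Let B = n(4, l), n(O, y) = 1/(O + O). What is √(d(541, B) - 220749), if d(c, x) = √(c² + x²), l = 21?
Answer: √(-3531984 + 2*√18731585)/4 ≈ 469.26*I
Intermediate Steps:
n(O, y) = 1/(2*O)
B = ⅛ (B = (½)/4 = (½)*(¼) = ⅛ ≈ 0.12500)
√(d(541, B) - 220749) = √(√(541² + (⅛)²) - 220749) = √(√(292681 + 1/64) - 220749) = √(√(18731585/64) - 220749) = √(√18731585/8 - 220749) = √(-220749 + √18731585/8)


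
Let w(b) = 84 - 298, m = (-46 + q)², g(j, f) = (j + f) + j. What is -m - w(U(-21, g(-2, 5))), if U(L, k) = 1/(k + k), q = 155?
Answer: -11667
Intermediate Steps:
g(j, f) = f + 2*j (g(j, f) = (f + j) + j = f + 2*j)
U(L, k) = 1/(2*k)
m = 11881 (m = (-46 + 155)² = 109² = 11881)
w(b) = -214
-m - w(U(-21, g(-2, 5))) = -1*11881 - 1*(-214) = -11881 + 214 = -11667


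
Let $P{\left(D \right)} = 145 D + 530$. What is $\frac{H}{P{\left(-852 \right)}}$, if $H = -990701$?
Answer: $\frac{990701}{123010} \approx 8.0538$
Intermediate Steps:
$P{\left(D \right)} = 530 + 145 D$
$\frac{H}{P{\left(-852 \right)}} = - \frac{990701}{530 + 145 \left(-852\right)} = - \frac{990701}{530 - 123540} = - \frac{990701}{-123010} = \left(-990701\right) \left(- \frac{1}{123010}\right) = \frac{990701}{123010}$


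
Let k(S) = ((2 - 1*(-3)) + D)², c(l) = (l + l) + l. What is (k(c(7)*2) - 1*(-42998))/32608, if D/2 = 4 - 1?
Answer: 43119/32608 ≈ 1.3223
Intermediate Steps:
c(l) = 3*l (c(l) = 2*l + l = 3*l)
D = 6 (D = 2*(4 - 1) = 2*3 = 6)
k(S) = 121 (k(S) = ((2 - 1*(-3)) + 6)² = ((2 + 3) + 6)² = (5 + 6)² = 11² = 121)
(k(c(7)*2) - 1*(-42998))/32608 = (121 - 1*(-42998))/32608 = (121 + 42998)*(1/32608) = 43119*(1/32608) = 43119/32608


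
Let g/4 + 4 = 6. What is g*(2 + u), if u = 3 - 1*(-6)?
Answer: 88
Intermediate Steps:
g = 8 (g = -16 + 4*6 = -16 + 24 = 8)
u = 9 (u = 3 + 6 = 9)
g*(2 + u) = 8*(2 + 9) = 8*11 = 88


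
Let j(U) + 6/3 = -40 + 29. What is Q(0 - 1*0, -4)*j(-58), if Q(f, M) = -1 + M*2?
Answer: 117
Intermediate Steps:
j(U) = -13 (j(U) = -2 + (-40 + 29) = -2 - 11 = -13)
Q(f, M) = -1 + 2*M
Q(0 - 1*0, -4)*j(-58) = (-1 + 2*(-4))*(-13) = (-1 - 8)*(-13) = -9*(-13) = 117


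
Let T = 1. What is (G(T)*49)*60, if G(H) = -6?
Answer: -17640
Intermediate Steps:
(G(T)*49)*60 = -6*49*60 = -294*60 = -17640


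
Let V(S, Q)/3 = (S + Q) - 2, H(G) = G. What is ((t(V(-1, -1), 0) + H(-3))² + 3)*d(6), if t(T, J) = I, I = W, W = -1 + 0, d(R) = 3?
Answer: 57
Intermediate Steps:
W = -1
I = -1
V(S, Q) = -6 + 3*Q + 3*S (V(S, Q) = 3*((S + Q) - 2) = 3*((Q + S) - 2) = 3*(-2 + Q + S) = -6 + 3*Q + 3*S)
t(T, J) = -1
((t(V(-1, -1), 0) + H(-3))² + 3)*d(6) = ((-1 - 3)² + 3)*3 = ((-4)² + 3)*3 = (16 + 3)*3 = 19*3 = 57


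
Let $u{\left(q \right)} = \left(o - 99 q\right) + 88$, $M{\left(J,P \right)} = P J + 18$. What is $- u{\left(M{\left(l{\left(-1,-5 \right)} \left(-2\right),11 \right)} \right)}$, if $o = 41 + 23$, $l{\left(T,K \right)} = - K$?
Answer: $-9260$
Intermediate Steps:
$M{\left(J,P \right)} = 18 + J P$ ($M{\left(J,P \right)} = J P + 18 = 18 + J P$)
$o = 64$
$u{\left(q \right)} = 152 - 99 q$ ($u{\left(q \right)} = \left(64 - 99 q\right) + 88 = 152 - 99 q$)
$- u{\left(M{\left(l{\left(-1,-5 \right)} \left(-2\right),11 \right)} \right)} = - (152 - 99 \left(18 + \left(-1\right) \left(-5\right) \left(-2\right) 11\right)) = - (152 - 99 \left(18 + 5 \left(-2\right) 11\right)) = - (152 - 99 \left(18 - 110\right)) = - (152 - -9108) = - (152 + 9108) = \left(-1\right) 9260 = -9260$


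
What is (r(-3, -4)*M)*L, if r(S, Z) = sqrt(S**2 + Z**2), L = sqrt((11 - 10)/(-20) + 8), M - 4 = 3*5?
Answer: 19*sqrt(795)/2 ≈ 267.86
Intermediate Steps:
M = 19 (M = 4 + 3*5 = 4 + 15 = 19)
L = sqrt(795)/10 (L = sqrt(1*(-1/20) + 8) = sqrt(-1/20 + 8) = sqrt(159/20) = sqrt(795)/10 ≈ 2.8196)
(r(-3, -4)*M)*L = (sqrt((-3)**2 + (-4)**2)*19)*(sqrt(795)/10) = (sqrt(9 + 16)*19)*(sqrt(795)/10) = (sqrt(25)*19)*(sqrt(795)/10) = (5*19)*(sqrt(795)/10) = 95*(sqrt(795)/10) = 19*sqrt(795)/2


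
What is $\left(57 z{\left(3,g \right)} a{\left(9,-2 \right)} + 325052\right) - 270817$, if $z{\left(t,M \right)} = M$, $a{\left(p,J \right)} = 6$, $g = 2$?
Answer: $54919$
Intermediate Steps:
$\left(57 z{\left(3,g \right)} a{\left(9,-2 \right)} + 325052\right) - 270817 = \left(57 \cdot 2 \cdot 6 + 325052\right) - 270817 = \left(114 \cdot 6 + 325052\right) - 270817 = \left(684 + 325052\right) - 270817 = 325736 - 270817 = 54919$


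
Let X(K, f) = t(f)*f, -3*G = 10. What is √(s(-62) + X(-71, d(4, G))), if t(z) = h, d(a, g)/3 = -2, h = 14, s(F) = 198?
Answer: √114 ≈ 10.677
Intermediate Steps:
G = -10/3 (G = -⅓*10 = -10/3 ≈ -3.3333)
d(a, g) = -6 (d(a, g) = 3*(-2) = -6)
t(z) = 14
X(K, f) = 14*f
√(s(-62) + X(-71, d(4, G))) = √(198 + 14*(-6)) = √(198 - 84) = √114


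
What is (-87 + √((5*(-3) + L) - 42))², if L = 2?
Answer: (87 - I*√55)² ≈ 7514.0 - 1290.4*I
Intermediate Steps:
(-87 + √((5*(-3) + L) - 42))² = (-87 + √((5*(-3) + 2) - 42))² = (-87 + √((-15 + 2) - 42))² = (-87 + √(-13 - 42))² = (-87 + √(-55))² = (-87 + I*√55)²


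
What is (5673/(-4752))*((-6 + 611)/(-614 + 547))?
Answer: 104005/9648 ≈ 10.780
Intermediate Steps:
(5673/(-4752))*((-6 + 611)/(-614 + 547)) = (5673*(-1/4752))*(605/(-67)) = -104005*(-1)/(144*67) = -1891/1584*(-605/67) = 104005/9648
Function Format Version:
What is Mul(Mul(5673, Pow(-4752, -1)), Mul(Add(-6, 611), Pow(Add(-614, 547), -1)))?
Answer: Rational(104005, 9648) ≈ 10.780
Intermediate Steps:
Mul(Mul(5673, Pow(-4752, -1)), Mul(Add(-6, 611), Pow(Add(-614, 547), -1))) = Mul(Mul(5673, Rational(-1, 4752)), Mul(605, Pow(-67, -1))) = Mul(Rational(-1891, 1584), Mul(605, Rational(-1, 67))) = Mul(Rational(-1891, 1584), Rational(-605, 67)) = Rational(104005, 9648)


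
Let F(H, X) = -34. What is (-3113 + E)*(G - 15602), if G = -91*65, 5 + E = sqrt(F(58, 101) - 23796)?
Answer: 67090006 - 21517*I*sqrt(23830) ≈ 6.709e+7 - 3.3216e+6*I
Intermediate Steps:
E = -5 + I*sqrt(23830) (E = -5 + sqrt(-34 - 23796) = -5 + sqrt(-23830) = -5 + I*sqrt(23830) ≈ -5.0 + 154.37*I)
G = -5915
(-3113 + E)*(G - 15602) = (-3113 + (-5 + I*sqrt(23830)))*(-5915 - 15602) = (-3118 + I*sqrt(23830))*(-21517) = 67090006 - 21517*I*sqrt(23830)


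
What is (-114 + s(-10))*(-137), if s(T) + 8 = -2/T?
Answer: 83433/5 ≈ 16687.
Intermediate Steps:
s(T) = -8 - 2/T
(-114 + s(-10))*(-137) = (-114 + (-8 - 2/(-10)))*(-137) = (-114 + (-8 - 2*(-⅒)))*(-137) = (-114 + (-8 + ⅕))*(-137) = (-114 - 39/5)*(-137) = -609/5*(-137) = 83433/5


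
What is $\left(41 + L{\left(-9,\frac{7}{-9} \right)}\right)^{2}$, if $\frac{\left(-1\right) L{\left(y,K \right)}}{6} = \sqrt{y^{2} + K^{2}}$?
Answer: $\frac{41569}{9} - \frac{164 \sqrt{6610}}{3} \approx 174.27$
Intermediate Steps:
$L{\left(y,K \right)} = - 6 \sqrt{K^{2} + y^{2}}$ ($L{\left(y,K \right)} = - 6 \sqrt{y^{2} + K^{2}} = - 6 \sqrt{K^{2} + y^{2}}$)
$\left(41 + L{\left(-9,\frac{7}{-9} \right)}\right)^{2} = \left(41 - 6 \sqrt{\left(\frac{7}{-9}\right)^{2} + \left(-9\right)^{2}}\right)^{2} = \left(41 - 6 \sqrt{\left(7 \left(- \frac{1}{9}\right)\right)^{2} + 81}\right)^{2} = \left(41 - 6 \sqrt{\left(- \frac{7}{9}\right)^{2} + 81}\right)^{2} = \left(41 - 6 \sqrt{\frac{49}{81} + 81}\right)^{2} = \left(41 - 6 \sqrt{\frac{6610}{81}}\right)^{2} = \left(41 - 6 \frac{\sqrt{6610}}{9}\right)^{2} = \left(41 - \frac{2 \sqrt{6610}}{3}\right)^{2}$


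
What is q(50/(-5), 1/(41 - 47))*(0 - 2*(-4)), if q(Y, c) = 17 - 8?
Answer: 72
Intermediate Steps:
q(Y, c) = 9
q(50/(-5), 1/(41 - 47))*(0 - 2*(-4)) = 9*(0 - 2*(-4)) = 9*(0 + 8) = 9*8 = 72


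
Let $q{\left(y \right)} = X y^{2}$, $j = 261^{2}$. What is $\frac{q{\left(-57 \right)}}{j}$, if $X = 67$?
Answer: $\frac{24187}{7569} \approx 3.1955$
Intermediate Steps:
$j = 68121$
$q{\left(y \right)} = 67 y^{2}$
$\frac{q{\left(-57 \right)}}{j} = \frac{67 \left(-57\right)^{2}}{68121} = 67 \cdot 3249 \cdot \frac{1}{68121} = 217683 \cdot \frac{1}{68121} = \frac{24187}{7569}$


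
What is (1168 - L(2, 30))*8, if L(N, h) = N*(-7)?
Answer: 9456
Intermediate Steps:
L(N, h) = -7*N
(1168 - L(2, 30))*8 = (1168 - (-7)*2)*8 = (1168 - 1*(-14))*8 = (1168 + 14)*8 = 1182*8 = 9456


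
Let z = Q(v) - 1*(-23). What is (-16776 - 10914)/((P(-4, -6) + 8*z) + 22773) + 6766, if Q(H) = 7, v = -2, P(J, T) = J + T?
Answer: 155610608/23003 ≈ 6764.8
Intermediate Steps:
z = 30 (z = 7 - 1*(-23) = 7 + 23 = 30)
(-16776 - 10914)/((P(-4, -6) + 8*z) + 22773) + 6766 = (-16776 - 10914)/(((-4 - 6) + 8*30) + 22773) + 6766 = -27690/((-10 + 240) + 22773) + 6766 = -27690/(230 + 22773) + 6766 = -27690/23003 + 6766 = 155610608/23003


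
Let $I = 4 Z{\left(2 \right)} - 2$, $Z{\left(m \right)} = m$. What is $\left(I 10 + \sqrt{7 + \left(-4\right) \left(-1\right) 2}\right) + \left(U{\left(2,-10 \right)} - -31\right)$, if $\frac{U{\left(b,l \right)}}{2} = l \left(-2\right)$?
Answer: $131 + \sqrt{15} \approx 134.87$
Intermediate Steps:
$U{\left(b,l \right)} = - 4 l$ ($U{\left(b,l \right)} = 2 l \left(-2\right) = 2 \left(- 2 l\right) = - 4 l$)
$I = 6$ ($I = 4 \cdot 2 - 2 = 8 - 2 = 6$)
$\left(I 10 + \sqrt{7 + \left(-4\right) \left(-1\right) 2}\right) + \left(U{\left(2,-10 \right)} - -31\right) = \left(6 \cdot 10 + \sqrt{7 + \left(-4\right) \left(-1\right) 2}\right) - -71 = \left(60 + \sqrt{7 + 4 \cdot 2}\right) + \left(40 + 31\right) = \left(60 + \sqrt{7 + 8}\right) + 71 = \left(60 + \sqrt{15}\right) + 71 = 131 + \sqrt{15}$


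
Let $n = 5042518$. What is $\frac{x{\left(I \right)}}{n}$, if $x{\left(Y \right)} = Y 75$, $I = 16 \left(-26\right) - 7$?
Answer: $- \frac{31725}{5042518} \approx -0.0062915$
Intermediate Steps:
$I = -423$ ($I = -416 - 7 = -423$)
$x{\left(Y \right)} = 75 Y$
$\frac{x{\left(I \right)}}{n} = \frac{75 \left(-423\right)}{5042518} = \left(-31725\right) \frac{1}{5042518} = - \frac{31725}{5042518}$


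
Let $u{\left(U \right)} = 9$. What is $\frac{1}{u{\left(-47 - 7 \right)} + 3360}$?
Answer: $\frac{1}{3369} \approx 0.00029682$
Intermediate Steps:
$\frac{1}{u{\left(-47 - 7 \right)} + 3360} = \frac{1}{9 + 3360} = \frac{1}{3369}$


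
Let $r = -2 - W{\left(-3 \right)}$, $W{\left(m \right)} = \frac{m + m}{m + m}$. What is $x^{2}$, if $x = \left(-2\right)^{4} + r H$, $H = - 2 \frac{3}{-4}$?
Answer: $\frac{529}{4} \approx 132.25$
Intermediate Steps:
$W{\left(m \right)} = 1$ ($W{\left(m \right)} = \frac{2 m}{2 m} = 2 m \frac{1}{2 m} = 1$)
$H = \frac{3}{2}$ ($H = - 2 \cdot 3 \left(- \frac{1}{4}\right) = \left(-2\right) \left(- \frac{3}{4}\right) = \frac{3}{2} \approx 1.5$)
$r = -3$ ($r = -2 - 1 = -3$)
$x = \frac{23}{2}$ ($x = \left(-2\right)^{4} - \frac{9}{2} = 16 - \frac{9}{2} = \frac{23}{2} \approx 11.5$)
$x^{2} = \left(\frac{23}{2}\right)^{2} = \frac{529}{4}$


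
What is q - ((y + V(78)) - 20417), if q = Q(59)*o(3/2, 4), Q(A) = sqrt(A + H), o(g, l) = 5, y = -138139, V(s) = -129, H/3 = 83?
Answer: 158685 + 10*sqrt(77) ≈ 1.5877e+5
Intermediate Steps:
H = 249 (H = 3*83 = 249)
Q(A) = sqrt(249 + A) (Q(A) = sqrt(A + 249) = sqrt(249 + A))
q = 10*sqrt(77) (q = sqrt(249 + 59)*5 = sqrt(308)*5 = (2*sqrt(77))*5 = 10*sqrt(77) ≈ 87.750)
q - ((y + V(78)) - 20417) = 10*sqrt(77) - ((-138139 - 129) - 20417) = 10*sqrt(77) - (-138268 - 20417) = 10*sqrt(77) - 1*(-158685) = 10*sqrt(77) + 158685 = 158685 + 10*sqrt(77)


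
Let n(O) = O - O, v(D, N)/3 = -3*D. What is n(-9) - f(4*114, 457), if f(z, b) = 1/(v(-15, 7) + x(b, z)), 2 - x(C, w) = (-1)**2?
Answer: -1/136 ≈ -0.0073529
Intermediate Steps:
v(D, N) = -9*D (v(D, N) = 3*(-3*D) = -9*D)
x(C, w) = 1 (x(C, w) = 2 - 1*(-1)**2 = 2 - 1*1 = 2 - 1 = 1)
n(O) = 0
f(z, b) = 1/136 (f(z, b) = 1/(-9*(-15) + 1) = 1/(135 + 1) = 1/136)
n(-9) - f(4*114, 457) = 0 - 1*1/136 = 0 - 1/136 = -1/136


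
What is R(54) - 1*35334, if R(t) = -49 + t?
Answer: -35329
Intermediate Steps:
R(54) - 1*35334 = (-49 + 54) - 1*35334 = 5 - 35334 = -35329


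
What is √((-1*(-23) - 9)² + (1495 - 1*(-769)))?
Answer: 2*√615 ≈ 49.598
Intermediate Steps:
√((-1*(-23) - 9)² + (1495 - 1*(-769))) = √((23 - 9)² + (1495 + 769)) = √(14² + 2264) = √(196 + 2264) = √2460 = 2*√615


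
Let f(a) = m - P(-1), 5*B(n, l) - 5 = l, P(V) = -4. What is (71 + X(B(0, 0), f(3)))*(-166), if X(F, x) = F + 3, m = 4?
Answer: -12450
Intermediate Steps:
B(n, l) = 1 + l/5
f(a) = 8 (f(a) = 4 - 1*(-4) = 4 + 4 = 8)
X(F, x) = 3 + F
(71 + X(B(0, 0), f(3)))*(-166) = (71 + (3 + (1 + (1/5)*0)))*(-166) = (71 + (3 + (1 + 0)))*(-166) = (71 + (3 + 1))*(-166) = (71 + 4)*(-166) = 75*(-166) = -12450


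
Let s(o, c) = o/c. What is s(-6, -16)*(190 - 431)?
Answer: -723/8 ≈ -90.375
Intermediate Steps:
s(-6, -16)*(190 - 431) = (-6/(-16))*(190 - 431) = -6*(-1/16)*(-241) = (3/8)*(-241) = -723/8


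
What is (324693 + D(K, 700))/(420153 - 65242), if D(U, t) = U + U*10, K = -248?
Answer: 321965/354911 ≈ 0.90717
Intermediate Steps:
D(U, t) = 11*U (D(U, t) = U + 10*U = 11*U)
(324693 + D(K, 700))/(420153 - 65242) = (324693 + 11*(-248))/(420153 - 65242) = (324693 - 2728)/354911 = 321965*(1/354911) = 321965/354911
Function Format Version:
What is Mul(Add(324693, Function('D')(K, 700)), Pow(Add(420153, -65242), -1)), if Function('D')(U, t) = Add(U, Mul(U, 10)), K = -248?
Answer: Rational(321965, 354911) ≈ 0.90717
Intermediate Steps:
Function('D')(U, t) = Mul(11, U) (Function('D')(U, t) = Add(U, Mul(10, U)) = Mul(11, U))
Mul(Add(324693, Function('D')(K, 700)), Pow(Add(420153, -65242), -1)) = Mul(Add(324693, Mul(11, -248)), Pow(Add(420153, -65242), -1)) = Mul(Add(324693, -2728), Pow(354911, -1)) = Mul(321965, Rational(1, 354911)) = Rational(321965, 354911)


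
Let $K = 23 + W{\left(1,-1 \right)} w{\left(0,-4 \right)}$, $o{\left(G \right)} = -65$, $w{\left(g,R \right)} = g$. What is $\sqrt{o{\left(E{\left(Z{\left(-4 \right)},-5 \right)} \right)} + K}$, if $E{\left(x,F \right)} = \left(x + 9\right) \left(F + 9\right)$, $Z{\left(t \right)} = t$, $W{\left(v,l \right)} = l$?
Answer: $i \sqrt{42} \approx 6.4807 i$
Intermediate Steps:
$E{\left(x,F \right)} = \left(9 + F\right) \left(9 + x\right)$ ($E{\left(x,F \right)} = \left(9 + x\right) \left(9 + F\right) = \left(9 + F\right) \left(9 + x\right)$)
$K = 23$ ($K = 23 - 0 = 23 + 0 = 23$)
$\sqrt{o{\left(E{\left(Z{\left(-4 \right)},-5 \right)} \right)} + K} = \sqrt{-65 + 23} = \sqrt{-42} = i \sqrt{42}$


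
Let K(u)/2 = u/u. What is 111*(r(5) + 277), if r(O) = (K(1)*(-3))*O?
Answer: 27417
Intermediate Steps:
K(u) = 2 (K(u) = 2*(u/u) = 2*1 = 2)
r(O) = -6*O (r(O) = (2*(-3))*O = -6*O)
111*(r(5) + 277) = 111*(-6*5 + 277) = 111*(-30 + 277) = 111*247 = 27417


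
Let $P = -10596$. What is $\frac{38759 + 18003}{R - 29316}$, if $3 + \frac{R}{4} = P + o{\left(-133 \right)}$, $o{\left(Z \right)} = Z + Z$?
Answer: $- \frac{28381}{36388} \approx -0.77995$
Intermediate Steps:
$o{\left(Z \right)} = 2 Z$
$R = -43460$ ($R = -12 + 4 \left(-10596 + 2 \left(-133\right)\right) = -12 + 4 \left(-10596 - 266\right) = -12 + 4 \left(-10862\right) = -12 - 43448 = -43460$)
$\frac{38759 + 18003}{R - 29316} = \frac{38759 + 18003}{-43460 - 29316} = \frac{56762}{-72776} = 56762 \left(- \frac{1}{72776}\right) = - \frac{28381}{36388}$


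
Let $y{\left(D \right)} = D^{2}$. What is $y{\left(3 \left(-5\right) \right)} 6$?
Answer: $1350$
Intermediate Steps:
$y{\left(3 \left(-5\right) \right)} 6 = \left(3 \left(-5\right)\right)^{2} \cdot 6 = \left(-15\right)^{2} \cdot 6 = 225 \cdot 6 = 1350$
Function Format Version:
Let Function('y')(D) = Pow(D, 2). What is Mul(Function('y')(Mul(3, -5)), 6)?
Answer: 1350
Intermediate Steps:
Mul(Function('y')(Mul(3, -5)), 6) = Mul(Pow(Mul(3, -5), 2), 6) = Mul(Pow(-15, 2), 6) = Mul(225, 6) = 1350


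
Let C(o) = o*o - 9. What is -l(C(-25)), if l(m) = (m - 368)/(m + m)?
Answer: -31/154 ≈ -0.20130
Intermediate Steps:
C(o) = -9 + o² (C(o) = o² - 9 = -9 + o²)
l(m) = (-368 + m)/(2*m) (l(m) = (-368 + m)/((2*m)) = (-368 + m)*(1/(2*m)) = (-368 + m)/(2*m))
-l(C(-25)) = -(-368 + (-9 + (-25)²))/(2*(-9 + (-25)²)) = -(-368 + (-9 + 625))/(2*(-9 + 625)) = -(-368 + 616)/(2*616) = -248/(2*616) = -1*31/154 = -31/154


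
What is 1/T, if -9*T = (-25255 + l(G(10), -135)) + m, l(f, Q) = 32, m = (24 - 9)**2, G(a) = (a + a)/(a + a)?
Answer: 9/24998 ≈ 0.00036003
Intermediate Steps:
G(a) = 1 (G(a) = (2*a)/((2*a)) = (2*a)*(1/(2*a)) = 1)
m = 225 (m = 15**2 = 225)
T = 24998/9 (T = -((-25255 + 32) + 225)/9 = -(-25223 + 225)/9 = -1/9*(-24998) = 24998/9 ≈ 2777.6)
1/T = 1/(24998/9) = 9/24998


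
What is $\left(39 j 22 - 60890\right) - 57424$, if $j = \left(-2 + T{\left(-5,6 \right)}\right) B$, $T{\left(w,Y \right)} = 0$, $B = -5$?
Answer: $-109734$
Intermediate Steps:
$j = 10$ ($j = \left(-2 + 0\right) \left(-5\right) = \left(-2\right) \left(-5\right) = 10$)
$\left(39 j 22 - 60890\right) - 57424 = \left(39 \cdot 10 \cdot 22 - 60890\right) - 57424 = \left(390 \cdot 22 - 60890\right) - 57424 = \left(8580 - 60890\right) - 57424 = -52310 - 57424 = -109734$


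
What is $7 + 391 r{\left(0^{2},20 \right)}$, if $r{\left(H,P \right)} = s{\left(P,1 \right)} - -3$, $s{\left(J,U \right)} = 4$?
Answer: $2744$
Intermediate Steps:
$r{\left(H,P \right)} = 7$ ($r{\left(H,P \right)} = 4 - -3 = 4 + 3 = 7$)
$7 + 391 r{\left(0^{2},20 \right)} = 7 + 391 \cdot 7 = 7 + 2737 = 2744$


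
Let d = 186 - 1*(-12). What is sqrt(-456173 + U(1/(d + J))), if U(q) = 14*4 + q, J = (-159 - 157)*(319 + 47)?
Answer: I*sqrt(6080290366821846)/115458 ≈ 675.36*I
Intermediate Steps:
J = -115656 (J = -316*366 = -115656)
d = 198 (d = 186 + 12 = 198)
U(q) = 56 + q
sqrt(-456173 + U(1/(d + J))) = sqrt(-456173 + (56 + 1/(198 - 115656))) = sqrt(-456173 + (56 + 1/(-115458))) = sqrt(-456173 + (56 - 1/115458)) = sqrt(-456173 + 6465647/115458) = sqrt(-52662356587/115458) = I*sqrt(6080290366821846)/115458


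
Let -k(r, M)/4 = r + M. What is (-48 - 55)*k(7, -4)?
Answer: 1236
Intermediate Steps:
k(r, M) = -4*M - 4*r (k(r, M) = -4*(r + M) = -4*(M + r) = -4*M - 4*r)
(-48 - 55)*k(7, -4) = (-48 - 55)*(-4*(-4) - 4*7) = -103*(16 - 28) = -103*(-12) = 1236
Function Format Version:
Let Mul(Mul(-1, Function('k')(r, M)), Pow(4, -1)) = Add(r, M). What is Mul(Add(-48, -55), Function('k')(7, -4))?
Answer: 1236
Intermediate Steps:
Function('k')(r, M) = Add(Mul(-4, M), Mul(-4, r)) (Function('k')(r, M) = Mul(-4, Add(r, M)) = Mul(-4, Add(M, r)) = Add(Mul(-4, M), Mul(-4, r)))
Mul(Add(-48, -55), Function('k')(7, -4)) = Mul(Add(-48, -55), Add(Mul(-4, -4), Mul(-4, 7))) = Mul(-103, Add(16, -28)) = Mul(-103, -12) = 1236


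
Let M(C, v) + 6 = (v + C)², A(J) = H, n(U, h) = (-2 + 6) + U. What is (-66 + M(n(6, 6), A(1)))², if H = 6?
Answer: 33856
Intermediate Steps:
n(U, h) = 4 + U
A(J) = 6
M(C, v) = -6 + (C + v)² (M(C, v) = -6 + (v + C)² = -6 + (C + v)²)
(-66 + M(n(6, 6), A(1)))² = (-66 + (-6 + ((4 + 6) + 6)²))² = (-66 + (-6 + (10 + 6)²))² = (-66 + (-6 + 16²))² = (-66 + (-6 + 256))² = (-66 + 250)² = 184² = 33856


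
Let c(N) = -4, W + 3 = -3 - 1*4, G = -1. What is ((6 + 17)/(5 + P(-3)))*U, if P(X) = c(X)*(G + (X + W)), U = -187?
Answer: -4301/61 ≈ -70.508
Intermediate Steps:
W = -10 (W = -3 + (-3 - 1*4) = -3 + (-3 - 4) = -3 - 7 = -10)
P(X) = 44 - 4*X (P(X) = -4*(-1 + (X - 10)) = -4*(-1 + (-10 + X)) = -4*(-11 + X) = 44 - 4*X)
((6 + 17)/(5 + P(-3)))*U = ((6 + 17)/(5 + (44 - 4*(-3))))*(-187) = (23/(5 + (44 + 12)))*(-187) = (23/(5 + 56))*(-187) = (23/61)*(-187) = -4301/61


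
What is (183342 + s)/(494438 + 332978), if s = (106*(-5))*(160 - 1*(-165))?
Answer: 47/3506 ≈ 0.013406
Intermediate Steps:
s = -172250 (s = -530*(160 + 165) = -530*325 = -172250)
(183342 + s)/(494438 + 332978) = (183342 - 172250)/(494438 + 332978) = 11092/827416 = 11092*(1/827416) = 47/3506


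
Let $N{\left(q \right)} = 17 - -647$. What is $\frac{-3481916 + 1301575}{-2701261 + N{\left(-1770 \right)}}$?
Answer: $\frac{2180341}{2700597} \approx 0.80735$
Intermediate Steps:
$N{\left(q \right)} = 664$ ($N{\left(q \right)} = 17 + 647 = 664$)
$\frac{-3481916 + 1301575}{-2701261 + N{\left(-1770 \right)}} = \frac{-3481916 + 1301575}{-2701261 + 664} = - \frac{2180341}{-2700597} = \left(-2180341\right) \left(- \frac{1}{2700597}\right) = \frac{2180341}{2700597}$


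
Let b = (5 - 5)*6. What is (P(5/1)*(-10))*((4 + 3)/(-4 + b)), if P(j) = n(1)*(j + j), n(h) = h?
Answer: 175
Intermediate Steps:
b = 0 (b = 0*6 = 0)
P(j) = 2*j (P(j) = 1*(j + j) = 1*(2*j) = 2*j)
(P(5/1)*(-10))*((4 + 3)/(-4 + b)) = ((2*(5/1))*(-10))*((4 + 3)/(-4 + 0)) = ((2*(5*1))*(-10))*(7/(-4)) = ((2*5)*(-10))*(7*(-¼)) = (10*(-10))*(-7/4) = -100*(-7/4) = 175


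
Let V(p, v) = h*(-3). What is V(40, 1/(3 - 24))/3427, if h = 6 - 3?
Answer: -9/3427 ≈ -0.0026262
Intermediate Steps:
h = 3
V(p, v) = -9 (V(p, v) = 3*(-3) = -9)
V(40, 1/(3 - 24))/3427 = -9/3427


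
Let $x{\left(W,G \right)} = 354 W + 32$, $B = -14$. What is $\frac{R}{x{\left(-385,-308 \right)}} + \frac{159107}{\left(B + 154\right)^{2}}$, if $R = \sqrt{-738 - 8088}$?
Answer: $\frac{159107}{19600} - \frac{i \sqrt{8826}}{136258} \approx 8.1177 - 0.00068948 i$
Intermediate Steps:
$x{\left(W,G \right)} = 32 + 354 W$
$R = i \sqrt{8826}$ ($R = \sqrt{-8826} = i \sqrt{8826} \approx 93.947 i$)
$\frac{R}{x{\left(-385,-308 \right)}} + \frac{159107}{\left(B + 154\right)^{2}} = \frac{i \sqrt{8826}}{32 + 354 \left(-385\right)} + \frac{159107}{\left(-14 + 154\right)^{2}} = \frac{i \sqrt{8826}}{32 - 136290} + \frac{159107}{140^{2}} = \frac{i \sqrt{8826}}{-136258} + \frac{159107}{19600} = i \sqrt{8826} \left(- \frac{1}{136258}\right) + 159107 \cdot \frac{1}{19600} = - \frac{i \sqrt{8826}}{136258} + \frac{159107}{19600} = \frac{159107}{19600} - \frac{i \sqrt{8826}}{136258}$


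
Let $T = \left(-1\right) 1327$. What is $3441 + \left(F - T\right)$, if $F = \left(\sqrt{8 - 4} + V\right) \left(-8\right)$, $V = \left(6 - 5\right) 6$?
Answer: $4704$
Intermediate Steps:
$T = -1327$
$V = 6$ ($V = 1 \cdot 6 = 6$)
$F = -64$ ($F = \left(\sqrt{8 - 4} + 6\right) \left(-8\right) = \left(\sqrt{4} + 6\right) \left(-8\right) = \left(2 + 6\right) \left(-8\right) = 8 \left(-8\right) = -64$)
$3441 + \left(F - T\right) = 3441 - -1263 = 3441 + \left(-64 + 1327\right) = 3441 + 1263 = 4704$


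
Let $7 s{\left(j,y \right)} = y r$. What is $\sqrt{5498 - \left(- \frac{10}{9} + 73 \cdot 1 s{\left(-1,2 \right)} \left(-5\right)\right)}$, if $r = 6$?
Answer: $\frac{2 \sqrt{675262}}{21} \approx 78.261$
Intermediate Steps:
$s{\left(j,y \right)} = \frac{6 y}{7}$ ($s{\left(j,y \right)} = \frac{y 6}{7} = \frac{6 y}{7}$)
$\sqrt{5498 - \left(- \frac{10}{9} + 73 \cdot 1 s{\left(-1,2 \right)} \left(-5\right)\right)} = \sqrt{5498 - \left(- \frac{10}{9} + 73 \cdot 1 \cdot \frac{6}{7} \cdot 2 \left(-5\right)\right)} = \sqrt{5498 - \left(- \frac{10}{9} + 73 \cdot 1 \cdot \frac{12}{7} \left(-5\right)\right)} = \sqrt{5498 - \left(- \frac{10}{9} + 73 \cdot \frac{12}{7} \left(-5\right)\right)} = \sqrt{5498 + \left(\left(-73\right) \left(- \frac{60}{7}\right) + \frac{10}{9}\right)} = \sqrt{5498 + \left(\frac{4380}{7} + \frac{10}{9}\right)} = \sqrt{5498 + \frac{39490}{63}} = \sqrt{\frac{385864}{63}} = \frac{2 \sqrt{675262}}{21}$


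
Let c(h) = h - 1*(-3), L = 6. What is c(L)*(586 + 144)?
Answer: 6570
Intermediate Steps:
c(h) = 3 + h (c(h) = h + 3 = 3 + h)
c(L)*(586 + 144) = (3 + 6)*(586 + 144) = 9*730 = 6570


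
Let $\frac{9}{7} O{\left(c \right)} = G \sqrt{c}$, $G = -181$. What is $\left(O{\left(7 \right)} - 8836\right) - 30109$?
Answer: $-38945 - \frac{1267 \sqrt{7}}{9} \approx -39317.0$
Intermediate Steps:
$O{\left(c \right)} = - \frac{1267 \sqrt{c}}{9}$ ($O{\left(c \right)} = \frac{7 \left(- 181 \sqrt{c}\right)}{9} = - \frac{1267 \sqrt{c}}{9}$)
$\left(O{\left(7 \right)} - 8836\right) - 30109 = \left(- \frac{1267 \sqrt{7}}{9} - 8836\right) - 30109 = \left(-8836 - \frac{1267 \sqrt{7}}{9}\right) - 30109 = -38945 - \frac{1267 \sqrt{7}}{9}$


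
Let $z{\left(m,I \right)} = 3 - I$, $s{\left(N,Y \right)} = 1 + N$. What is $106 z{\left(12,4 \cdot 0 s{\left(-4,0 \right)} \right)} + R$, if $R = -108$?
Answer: $210$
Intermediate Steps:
$106 z{\left(12,4 \cdot 0 s{\left(-4,0 \right)} \right)} + R = 106 \left(3 - 4 \cdot 0 \left(1 - 4\right)\right) - 108 = 106 \left(3 - 0 \left(-3\right)\right) - 108 = 106 \left(3 - 0\right) - 108 = 106 \left(3 + 0\right) - 108 = 106 \cdot 3 - 108 = 318 - 108 = 210$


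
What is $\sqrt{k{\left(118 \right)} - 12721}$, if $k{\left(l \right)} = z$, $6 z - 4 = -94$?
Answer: $8 i \sqrt{199} \approx 112.85 i$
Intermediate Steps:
$z = -15$ ($z = \frac{2}{3} + \frac{1}{6} \left(-94\right) = \frac{2}{3} - \frac{47}{3} = -15$)
$k{\left(l \right)} = -15$
$\sqrt{k{\left(118 \right)} - 12721} = \sqrt{-15 - 12721} = \sqrt{-12736} = 8 i \sqrt{199}$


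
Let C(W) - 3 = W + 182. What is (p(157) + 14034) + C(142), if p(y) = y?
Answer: 14518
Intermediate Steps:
C(W) = 185 + W (C(W) = 3 + (W + 182) = 3 + (182 + W) = 185 + W)
(p(157) + 14034) + C(142) = (157 + 14034) + (185 + 142) = 14191 + 327 = 14518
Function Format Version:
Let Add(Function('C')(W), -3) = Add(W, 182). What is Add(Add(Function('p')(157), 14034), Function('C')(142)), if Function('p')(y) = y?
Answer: 14518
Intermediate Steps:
Function('C')(W) = Add(185, W) (Function('C')(W) = Add(3, Add(W, 182)) = Add(3, Add(182, W)) = Add(185, W))
Add(Add(Function('p')(157), 14034), Function('C')(142)) = Add(Add(157, 14034), Add(185, 142)) = Add(14191, 327) = 14518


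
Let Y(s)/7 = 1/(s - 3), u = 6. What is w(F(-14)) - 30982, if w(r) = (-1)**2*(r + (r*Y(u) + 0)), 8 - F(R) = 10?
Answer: -92966/3 ≈ -30989.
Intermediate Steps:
F(R) = -2 (F(R) = 8 - 1*10 = 8 - 10 = -2)
Y(s) = 7/(-3 + s) (Y(s) = 7/(s - 3) = 7/(-3 + s))
w(r) = 10*r/3 (w(r) = (-1)**2*(r + (r*(7/(-3 + 6)) + 0)) = 1*(r + (r*(7/3) + 0)) = 1*(r + (7*r/3 + 0)) = 1*(r + 7*r/3) = 1*(10*r/3) = 10*r/3)
w(F(-14)) - 30982 = (10/3)*(-2) - 30982 = -20/3 - 30982 = -92966/3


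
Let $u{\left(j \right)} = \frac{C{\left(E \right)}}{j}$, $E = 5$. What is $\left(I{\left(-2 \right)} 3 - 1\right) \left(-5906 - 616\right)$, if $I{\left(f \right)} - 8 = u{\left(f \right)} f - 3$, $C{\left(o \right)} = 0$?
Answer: $-91308$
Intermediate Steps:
$u{\left(j \right)} = 0$ ($u{\left(j \right)} = \frac{0}{j} = 0$)
$I{\left(f \right)} = 5$ ($I{\left(f \right)} = 8 - \left(3 + 0 f\right) = 8 + \left(0 - 3\right) = 8 - 3 = 5$)
$\left(I{\left(-2 \right)} 3 - 1\right) \left(-5906 - 616\right) = \left(5 \cdot 3 - 1\right) \left(-5906 - 616\right) = \left(15 - 1\right) \left(-5906 - 616\right) = 14 \left(-6522\right) = -91308$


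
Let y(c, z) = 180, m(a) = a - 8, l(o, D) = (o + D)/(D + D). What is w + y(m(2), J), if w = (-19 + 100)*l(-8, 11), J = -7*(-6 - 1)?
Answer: 4203/22 ≈ 191.05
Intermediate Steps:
J = 49 (J = -7*(-7) = 49)
l(o, D) = (D + o)/(2*D) (l(o, D) = (D + o)/((2*D)) = (D + o)*(1/(2*D)) = (D + o)/(2*D))
w = 243/22 (w = (-19 + 100)*((½)*(11 - 8)/11) = 81*((½)*(1/11)*3) = 81*(3/22) = 243/22 ≈ 11.045)
m(a) = -8 + a
w + y(m(2), J) = 243/22 + 180 = 4203/22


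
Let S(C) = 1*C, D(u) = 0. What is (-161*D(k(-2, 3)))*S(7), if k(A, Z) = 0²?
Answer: 0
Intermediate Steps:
k(A, Z) = 0
S(C) = C
(-161*D(k(-2, 3)))*S(7) = -161*0*7 = 0*7 = 0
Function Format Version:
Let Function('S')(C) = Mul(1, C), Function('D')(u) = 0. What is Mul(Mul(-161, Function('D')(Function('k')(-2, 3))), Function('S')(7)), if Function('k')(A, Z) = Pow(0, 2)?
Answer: 0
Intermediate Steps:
Function('k')(A, Z) = 0
Function('S')(C) = C
Mul(Mul(-161, Function('D')(Function('k')(-2, 3))), Function('S')(7)) = Mul(Mul(-161, 0), 7) = Mul(0, 7) = 0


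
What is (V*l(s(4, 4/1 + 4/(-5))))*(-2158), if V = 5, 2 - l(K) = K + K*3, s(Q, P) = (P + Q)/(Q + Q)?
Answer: 17264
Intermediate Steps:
s(Q, P) = (P + Q)/(2*Q) (s(Q, P) = (P + Q)/((2*Q)) = (P + Q)*(1/(2*Q)) = (P + Q)/(2*Q))
l(K) = 2 - 4*K (l(K) = 2 - (K + K*3) = 2 - (K + 3*K) = 2 - 4*K)
(V*l(s(4, 4/1 + 4/(-5))))*(-2158) = (5*(2 - 2*((4/1 + 4/(-5)) + 4)/4))*(-2158) = (5*(2 - 2*((4*1 + 4*(-⅕)) + 4)/4))*(-2158) = (5*(2 - 2*((4 - ⅘) + 4)/4))*(-2158) = (5*(2 - 2*(16/5 + 4)/4))*(-2158) = (5*(2 - 2*36/(4*5)))*(-2158) = (5*(2 - 4*9/10))*(-2158) = (5*(2 - 18/5))*(-2158) = (5*(-8/5))*(-2158) = -8*(-2158) = 17264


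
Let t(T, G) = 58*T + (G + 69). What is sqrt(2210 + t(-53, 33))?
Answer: I*sqrt(762) ≈ 27.604*I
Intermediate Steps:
t(T, G) = 69 + G + 58*T (t(T, G) = 58*T + (69 + G) = 69 + G + 58*T)
sqrt(2210 + t(-53, 33)) = sqrt(2210 + (69 + 33 + 58*(-53))) = sqrt(2210 + (69 + 33 - 3074)) = sqrt(2210 - 2972) = sqrt(-762) = I*sqrt(762)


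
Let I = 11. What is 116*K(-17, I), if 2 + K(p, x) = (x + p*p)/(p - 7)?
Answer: -1682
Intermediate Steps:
K(p, x) = -2 + (x + p**2)/(-7 + p) (K(p, x) = -2 + (x + p*p)/(p - 7) = -2 + (x + p**2)/(-7 + p))
116*K(-17, I) = 116*((14 + 11 + (-17)**2 - 2*(-17))/(-7 - 17)) = 116*((14 + 11 + 289 + 34)/(-24)) = 116*(-1/24*348) = 116*(-29/2) = -1682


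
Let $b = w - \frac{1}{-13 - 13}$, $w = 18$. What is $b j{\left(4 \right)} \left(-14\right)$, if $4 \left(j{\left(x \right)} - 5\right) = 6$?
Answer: $- \frac{3283}{2} \approx -1641.5$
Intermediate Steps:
$j{\left(x \right)} = \frac{13}{2}$ ($j{\left(x \right)} = 5 + \frac{1}{4} \cdot 6 = 5 + \frac{3}{2} = \frac{13}{2}$)
$b = \frac{469}{26}$ ($b = 18 - \frac{1}{-13 - 13} = 18 - \frac{1}{-26} = 18 - - \frac{1}{26} = 18 + \frac{1}{26} = \frac{469}{26} \approx 18.038$)
$b j{\left(4 \right)} \left(-14\right) = \frac{469}{26} \cdot \frac{13}{2} \left(-14\right) = \frac{469}{4} \left(-14\right) = - \frac{3283}{2}$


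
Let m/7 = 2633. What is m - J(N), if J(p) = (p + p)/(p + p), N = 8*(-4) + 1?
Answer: 18430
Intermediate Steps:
N = -31 (N = -32 + 1 = -31)
m = 18431 (m = 7*2633 = 18431)
J(p) = 1 (J(p) = (2*p)/((2*p)) = (2*p)*(1/(2*p)) = 1)
m - J(N) = 18431 - 1*1 = 18431 - 1 = 18430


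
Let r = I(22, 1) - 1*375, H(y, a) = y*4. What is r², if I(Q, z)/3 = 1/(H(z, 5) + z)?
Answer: 3504384/25 ≈ 1.4018e+5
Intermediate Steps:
H(y, a) = 4*y
I(Q, z) = 3/(5*z) (I(Q, z) = 3/(4*z + z) = 3/((5*z)) = 3*(1/(5*z)) = 3/(5*z))
r = -1872/5 (r = (⅗)/1 - 1*375 = (⅗)*1 - 375 = ⅗ - 375 = -1872/5 ≈ -374.40)
r² = (-1872/5)² = 3504384/25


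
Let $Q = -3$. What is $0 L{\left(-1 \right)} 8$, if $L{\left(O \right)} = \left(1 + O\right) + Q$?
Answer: $0$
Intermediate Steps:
$L{\left(O \right)} = -2 + O$ ($L{\left(O \right)} = \left(1 + O\right) - 3 = -2 + O$)
$0 L{\left(-1 \right)} 8 = 0 \left(-2 - 1\right) 8 = 0 \left(-3\right) 8 = 0 \cdot 8 = 0$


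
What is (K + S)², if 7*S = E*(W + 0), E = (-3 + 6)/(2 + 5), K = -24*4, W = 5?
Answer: 21986721/2401 ≈ 9157.3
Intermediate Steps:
K = -96
E = 3/7 ≈ 0.42857
S = 15/49 (S = (3*(5 + 0)/7)/7 = ((3/7)*5)/7 = (⅐)*(15/7) = 15/49 ≈ 0.30612)
(K + S)² = (-96 + 15/49)² = (-4689/49)² = 21986721/2401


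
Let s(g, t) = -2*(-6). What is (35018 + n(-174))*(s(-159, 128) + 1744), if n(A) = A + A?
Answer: 60880520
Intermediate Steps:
n(A) = 2*A
s(g, t) = 12
(35018 + n(-174))*(s(-159, 128) + 1744) = (35018 + 2*(-174))*(12 + 1744) = (35018 - 348)*1756 = 34670*1756 = 60880520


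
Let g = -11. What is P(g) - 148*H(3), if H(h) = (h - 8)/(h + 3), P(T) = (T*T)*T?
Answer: -3623/3 ≈ -1207.7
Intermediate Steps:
P(T) = T³ (P(T) = T²*T = T³)
H(h) = (-8 + h)/(3 + h)
P(g) - 148*H(3) = (-11)³ - 148*(-8 + 3)/(3 + 3) = -1331 - 148*(-5)/6 = -1331 - 74*(-5)/3 = -1331 - 148*(-⅚) = -1331 + 370/3 = -3623/3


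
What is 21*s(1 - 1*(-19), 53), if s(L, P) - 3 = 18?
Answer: 441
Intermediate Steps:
s(L, P) = 21 (s(L, P) = 3 + 18 = 21)
21*s(1 - 1*(-19), 53) = 21*21 = 441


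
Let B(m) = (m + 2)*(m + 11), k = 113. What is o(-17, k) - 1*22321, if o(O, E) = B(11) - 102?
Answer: -22137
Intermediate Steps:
B(m) = (2 + m)*(11 + m)
o(O, E) = 184 (o(O, E) = (22 + 11² + 13*11) - 102 = (22 + 121 + 143) - 102 = 286 - 102 = 184)
o(-17, k) - 1*22321 = 184 - 1*22321 = 184 - 22321 = -22137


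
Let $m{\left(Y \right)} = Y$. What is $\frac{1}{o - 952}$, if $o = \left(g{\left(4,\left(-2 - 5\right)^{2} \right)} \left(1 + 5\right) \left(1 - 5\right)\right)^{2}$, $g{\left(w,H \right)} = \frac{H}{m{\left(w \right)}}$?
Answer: $\frac{1}{85484} \approx 1.1698 \cdot 10^{-5}$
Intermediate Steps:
$g{\left(w,H \right)} = \frac{H}{w}$
$o = 86436$ ($o = \left(\frac{\left(-2 - 5\right)^{2}}{4} \left(1 + 5\right) \left(1 - 5\right)\right)^{2} = \left(\left(-7\right)^{2} \cdot \frac{1}{4} \cdot 6 \left(-4\right)\right)^{2} = \left(49 \cdot \frac{1}{4} \cdot 6 \left(-4\right)\right)^{2} = \left(\frac{49}{4} \cdot 6 \left(-4\right)\right)^{2} = \left(\frac{147}{2} \left(-4\right)\right)^{2} = \left(-294\right)^{2} = 86436$)
$\frac{1}{o - 952} = \frac{1}{86436 - 952} = \frac{1}{85484}$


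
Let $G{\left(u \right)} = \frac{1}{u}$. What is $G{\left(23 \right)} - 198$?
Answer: $- \frac{4553}{23} \approx -197.96$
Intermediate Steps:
$G{\left(23 \right)} - 198 = \frac{1}{23} - 198 = - \frac{4553}{23}$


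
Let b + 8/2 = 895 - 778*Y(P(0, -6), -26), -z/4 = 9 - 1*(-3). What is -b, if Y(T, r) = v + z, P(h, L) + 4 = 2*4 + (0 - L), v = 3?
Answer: -35901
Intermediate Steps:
z = -48 (z = -4*(9 - 1*(-3)) = -4*(9 + 3) = -4*12 = -48)
P(h, L) = 4 - L (P(h, L) = -4 + (2*4 + (0 - L)) = -4 + (8 - L) = 4 - L)
Y(T, r) = -45 (Y(T, r) = 3 - 48 = -45)
b = 35901 (b = -4 + (895 - 778*(-45)) = -4 + (895 + 35010) = -4 + 35905 = 35901)
-b = -1*35901 = -35901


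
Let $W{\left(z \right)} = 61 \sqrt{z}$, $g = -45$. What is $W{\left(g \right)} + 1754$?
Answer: $1754 + 183 i \sqrt{5} \approx 1754.0 + 409.2 i$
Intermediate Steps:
$W{\left(g \right)} + 1754 = 61 \sqrt{-45} + 1754 = 61 \cdot 3 i \sqrt{5} + 1754 = 183 i \sqrt{5} + 1754 = 1754 + 183 i \sqrt{5}$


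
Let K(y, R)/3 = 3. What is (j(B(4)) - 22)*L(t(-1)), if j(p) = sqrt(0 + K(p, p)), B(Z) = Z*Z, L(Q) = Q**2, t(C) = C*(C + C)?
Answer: -76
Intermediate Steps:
K(y, R) = 9 (K(y, R) = 3*3 = 9)
t(C) = 2*C**2 (t(C) = C*(2*C) = 2*C**2)
B(Z) = Z**2
j(p) = 3 (j(p) = sqrt(0 + 9) = sqrt(9) = 3)
(j(B(4)) - 22)*L(t(-1)) = (3 - 22)*(2*(-1)**2)**2 = -19*(2*1)**2 = -19*2**2 = -19*4 = -76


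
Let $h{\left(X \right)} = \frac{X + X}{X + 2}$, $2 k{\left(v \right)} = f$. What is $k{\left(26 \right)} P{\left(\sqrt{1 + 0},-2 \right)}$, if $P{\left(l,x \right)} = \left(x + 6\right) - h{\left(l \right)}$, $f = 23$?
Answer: $\frac{115}{3} \approx 38.333$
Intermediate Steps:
$k{\left(v \right)} = \frac{23}{2}$ ($k{\left(v \right)} = \frac{1}{2} \cdot 23 = \frac{23}{2}$)
$h{\left(X \right)} = \frac{2 X}{2 + X}$
$P{\left(l,x \right)} = 6 + x - \frac{2 l}{2 + l}$ ($P{\left(l,x \right)} = \left(x + 6\right) - \frac{2 l}{2 + l} = \left(6 + x\right) - \frac{2 l}{2 + l} = 6 + x - \frac{2 l}{2 + l}$)
$k{\left(26 \right)} P{\left(\sqrt{1 + 0},-2 \right)} = \frac{23 \frac{- 2 \sqrt{1 + 0} + \left(2 + \sqrt{1 + 0}\right) \left(6 - 2\right)}{2 + \sqrt{1 + 0}}}{2} = \frac{23 \frac{- 2 \sqrt{1} + \left(2 + \sqrt{1}\right) 4}{2 + \sqrt{1}}}{2} = \frac{23 \frac{\left(-2\right) 1 + \left(2 + 1\right) 4}{2 + 1}}{2} = \frac{23 \frac{-2 + 3 \cdot 4}{3}}{2} = \frac{23 \frac{-2 + 12}{3}}{2} = \frac{23 \cdot \frac{1}{3} \cdot 10}{2} = \frac{23}{2} \cdot \frac{10}{3} = \frac{115}{3}$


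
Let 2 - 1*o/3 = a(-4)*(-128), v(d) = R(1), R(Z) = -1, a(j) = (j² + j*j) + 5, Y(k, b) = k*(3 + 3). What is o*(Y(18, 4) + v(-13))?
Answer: 1520898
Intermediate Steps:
Y(k, b) = 6*k (Y(k, b) = k*6 = 6*k)
a(j) = 5 + 2*j² (a(j) = (j² + j²) + 5 = 2*j² + 5 = 5 + 2*j²)
v(d) = -1
o = 14214 (o = 6 - 3*(5 + 2*(-4)²)*(-128) = 6 - 3*(5 + 2*16)*(-128) = 6 - 3*(5 + 32)*(-128) = 6 - 111*(-128) = 6 - 3*(-4736) = 6 + 14208 = 14214)
o*(Y(18, 4) + v(-13)) = 14214*(6*18 - 1) = 14214*(108 - 1) = 14214*107 = 1520898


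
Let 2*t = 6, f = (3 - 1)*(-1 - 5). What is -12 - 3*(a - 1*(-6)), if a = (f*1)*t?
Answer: 78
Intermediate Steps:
f = -12 (f = 2*(-6) = -12)
t = 3 (t = (1/2)*6 = 3)
a = -36 (a = -12*1*3 = -12*3 = -36)
-12 - 3*(a - 1*(-6)) = -12 - 3*(-36 - 1*(-6)) = -12 - 3*(-36 + 6) = -12 - 3*(-30) = -12 + 90 = 78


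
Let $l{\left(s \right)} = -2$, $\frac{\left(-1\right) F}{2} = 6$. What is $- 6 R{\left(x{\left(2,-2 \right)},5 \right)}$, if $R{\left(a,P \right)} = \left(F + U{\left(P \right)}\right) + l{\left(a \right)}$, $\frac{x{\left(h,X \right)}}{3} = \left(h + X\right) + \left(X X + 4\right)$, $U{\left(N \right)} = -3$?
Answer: $102$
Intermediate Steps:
$F = -12$ ($F = \left(-2\right) 6 = -12$)
$x{\left(h,X \right)} = 12 + 3 X + 3 h + 3 X^{2}$ ($x{\left(h,X \right)} = 3 \left(\left(h + X\right) + \left(X X + 4\right)\right) = 3 \left(\left(X + h\right) + \left(X^{2} + 4\right)\right) = 3 \left(\left(X + h\right) + \left(4 + X^{2}\right)\right) = 3 \left(4 + X + h + X^{2}\right) = 12 + 3 X + 3 h + 3 X^{2}$)
$R{\left(a,P \right)} = -17$ ($R{\left(a,P \right)} = \left(-12 - 3\right) - 2 = -15 - 2 = -17$)
$- 6 R{\left(x{\left(2,-2 \right)},5 \right)} = \left(-6\right) \left(-17\right) = 102$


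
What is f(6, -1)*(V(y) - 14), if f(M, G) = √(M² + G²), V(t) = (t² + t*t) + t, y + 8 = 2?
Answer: 52*√37 ≈ 316.30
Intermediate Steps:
y = -6 (y = -8 + 2 = -6)
V(t) = t + 2*t² (V(t) = (t² + t²) + t = 2*t² + t = t + 2*t²)
f(M, G) = √(G² + M²)
f(6, -1)*(V(y) - 14) = √((-1)² + 6²)*(-6*(1 + 2*(-6)) - 14) = √(1 + 36)*(-6*(1 - 12) - 14) = √37*(-6*(-11) - 14) = √37*(66 - 14) = √37*52 = 52*√37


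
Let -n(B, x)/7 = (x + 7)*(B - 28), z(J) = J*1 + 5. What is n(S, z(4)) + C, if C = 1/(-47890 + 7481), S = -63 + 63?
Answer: 126722623/40409 ≈ 3136.0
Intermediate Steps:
z(J) = 5 + J (z(J) = J + 5 = 5 + J)
S = 0
C = -1/40409 (C = 1/(-40409) = -1/40409 ≈ -2.4747e-5)
n(B, x) = -7*(-28 + B)*(7 + x) (n(B, x) = -7*(x + 7)*(B - 28) = -7*(7 + x)*(-28 + B) = -7*(-28 + B)*(7 + x))
n(S, z(4)) + C = (1372 - 49*0 + 196*(5 + 4) - 7*0*(5 + 4)) - 1/40409 = (1372 + 0 + 196*9 - 7*0*9) - 1/40409 = (1372 + 0 + 1764 + 0) - 1/40409 = 3136 - 1/40409 = 126722623/40409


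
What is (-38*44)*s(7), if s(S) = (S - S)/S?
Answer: 0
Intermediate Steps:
s(S) = 0 (s(S) = 0/S = 0)
(-38*44)*s(7) = -38*44*0 = -1672*0 = 0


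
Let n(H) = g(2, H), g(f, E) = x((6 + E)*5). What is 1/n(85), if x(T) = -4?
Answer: -¼ ≈ -0.25000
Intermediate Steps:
g(f, E) = -4
n(H) = -4
1/n(85) = 1/(-4) = -¼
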